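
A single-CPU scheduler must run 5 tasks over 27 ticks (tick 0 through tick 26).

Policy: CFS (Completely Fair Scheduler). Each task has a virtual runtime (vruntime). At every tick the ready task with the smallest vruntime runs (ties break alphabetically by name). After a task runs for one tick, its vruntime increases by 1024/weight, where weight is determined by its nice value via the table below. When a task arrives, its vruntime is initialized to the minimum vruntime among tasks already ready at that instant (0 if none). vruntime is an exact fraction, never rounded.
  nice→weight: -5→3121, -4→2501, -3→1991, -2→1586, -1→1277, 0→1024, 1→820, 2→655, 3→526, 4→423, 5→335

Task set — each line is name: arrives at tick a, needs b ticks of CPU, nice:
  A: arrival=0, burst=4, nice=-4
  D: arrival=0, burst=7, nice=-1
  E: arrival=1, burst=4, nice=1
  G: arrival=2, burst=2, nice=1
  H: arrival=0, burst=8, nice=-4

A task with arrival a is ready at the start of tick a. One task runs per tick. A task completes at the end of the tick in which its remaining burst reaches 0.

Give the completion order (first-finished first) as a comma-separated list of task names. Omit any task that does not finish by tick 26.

completion order = A, G, H, E, D

t=0: vr[A=0 D=0 H=0] → run A
t=1: vr[A=1024/2501 D=0 E=0 H=0] → run D
t=2: vr[A=1024/2501 D=1024/1277 E=0 G=0 H=0] → run E
t=3: vr[A=1024/2501 D=1024/1277 E=256/205 G=0 H=0] → run G
t=4: vr[A=1024/2501 D=1024/1277 E=256/205 G=256/205 H=0] → run H
t=5: vr[A=1024/2501 D=1024/1277 E=256/205 G=256/205 H=1024/2501] → run A
t=6: vr[A=2048/2501 D=1024/1277 E=256/205 G=256/205 H=1024/2501] → run H
t=7: vr[A=2048/2501 D=1024/1277 E=256/205 G=256/205 H=2048/2501] → run D
t=8: vr[A=2048/2501 D=2048/1277 E=256/205 G=256/205 H=2048/2501] → run A
t=9: vr[A=3072/2501 D=2048/1277 E=256/205 G=256/205 H=2048/2501] → run H
t=10: vr[A=3072/2501 D=2048/1277 E=256/205 G=256/205 H=3072/2501] → run A
t=11: vr[D=2048/1277 E=256/205 G=256/205 H=3072/2501] → run H
t=12: vr[D=2048/1277 E=256/205 G=256/205 H=4096/2501] → run E
t=13: vr[D=2048/1277 E=512/205 G=256/205 H=4096/2501] → run G
t=14: vr[D=2048/1277 E=512/205 H=4096/2501] → run D
t=15: vr[D=3072/1277 E=512/205 H=4096/2501] → run H
t=16: vr[D=3072/1277 E=512/205 H=5120/2501] → run H
t=17: vr[D=3072/1277 E=512/205 H=6144/2501] → run D
t=18: vr[D=4096/1277 E=512/205 H=6144/2501] → run H
t=19: vr[D=4096/1277 E=512/205 H=7168/2501] → run E
t=20: vr[D=4096/1277 E=768/205 H=7168/2501] → run H
t=21: vr[D=4096/1277 E=768/205] → run D
t=22: vr[D=5120/1277 E=768/205] → run E
t=23: vr[D=5120/1277] → run D
t=24: vr[D=6144/1277] → run D
t=25: (idle)
t=26: (idle)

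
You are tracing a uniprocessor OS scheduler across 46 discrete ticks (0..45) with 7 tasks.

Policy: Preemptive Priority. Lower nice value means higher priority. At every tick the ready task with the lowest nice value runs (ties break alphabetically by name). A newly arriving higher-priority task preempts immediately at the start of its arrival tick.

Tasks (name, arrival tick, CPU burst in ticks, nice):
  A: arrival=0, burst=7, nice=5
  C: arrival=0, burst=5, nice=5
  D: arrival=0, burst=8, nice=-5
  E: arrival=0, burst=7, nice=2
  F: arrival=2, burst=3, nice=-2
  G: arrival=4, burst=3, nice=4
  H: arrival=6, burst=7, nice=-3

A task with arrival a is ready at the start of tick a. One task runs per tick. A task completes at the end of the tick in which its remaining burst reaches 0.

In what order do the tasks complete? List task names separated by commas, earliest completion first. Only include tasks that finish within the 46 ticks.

completion order = D, H, F, E, G, A, C

t=0: ready={A,C,D,E} → run D
t=1: ready={A,C,D,E} → run D
t=2: ready={A,C,D,E,F} → run D
t=3: ready={A,C,D,E,F} → run D
t=4: ready={A,C,D,E,F,G} → run D
t=5: ready={A,C,D,E,F,G} → run D
t=6: ready={A,C,D,E,F,G,H} → run D
t=7: ready={A,C,D,E,F,G,H} → run D
t=8: ready={A,C,E,F,G,H} → run H
t=9: ready={A,C,E,F,G,H} → run H
t=10: ready={A,C,E,F,G,H} → run H
t=11: ready={A,C,E,F,G,H} → run H
t=12: ready={A,C,E,F,G,H} → run H
t=13: ready={A,C,E,F,G,H} → run H
t=14: ready={A,C,E,F,G,H} → run H
t=15: ready={A,C,E,F,G} → run F
t=16: ready={A,C,E,F,G} → run F
t=17: ready={A,C,E,F,G} → run F
t=18: ready={A,C,E,G} → run E
t=19: ready={A,C,E,G} → run E
t=20: ready={A,C,E,G} → run E
t=21: ready={A,C,E,G} → run E
t=22: ready={A,C,E,G} → run E
t=23: ready={A,C,E,G} → run E
t=24: ready={A,C,E,G} → run E
t=25: ready={A,C,G} → run G
t=26: ready={A,C,G} → run G
t=27: ready={A,C,G} → run G
t=28: ready={A,C} → run A
t=29: ready={A,C} → run A
t=30: ready={A,C} → run A
t=31: ready={A,C} → run A
t=32: ready={A,C} → run A
t=33: ready={A,C} → run A
t=34: ready={A,C} → run A
t=35: ready={C} → run C
t=36: ready={C} → run C
t=37: ready={C} → run C
t=38: ready={C} → run C
t=39: ready={C} → run C
t=40: (idle)
t=41: (idle)
t=42: (idle)
t=43: (idle)
t=44: (idle)
t=45: (idle)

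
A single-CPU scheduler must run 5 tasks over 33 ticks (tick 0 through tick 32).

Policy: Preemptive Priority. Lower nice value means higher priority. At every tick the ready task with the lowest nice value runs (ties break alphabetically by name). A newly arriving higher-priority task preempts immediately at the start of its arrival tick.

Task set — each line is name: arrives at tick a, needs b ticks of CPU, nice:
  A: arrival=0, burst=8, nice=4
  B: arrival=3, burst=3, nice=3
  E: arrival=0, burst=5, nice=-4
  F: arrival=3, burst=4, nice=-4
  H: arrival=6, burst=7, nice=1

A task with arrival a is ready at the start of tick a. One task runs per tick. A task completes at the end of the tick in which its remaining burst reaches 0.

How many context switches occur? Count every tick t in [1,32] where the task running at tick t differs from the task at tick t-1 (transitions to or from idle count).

t=0: ready={A,E} → run E
t=1: ready={A,E} → run E
t=2: ready={A,E} → run E
t=3: ready={A,B,E,F} → run E
t=4: ready={A,B,E,F} → run E
t=5: ready={A,B,F} → run F
t=6: ready={A,B,F,H} → run F
t=7: ready={A,B,F,H} → run F
t=8: ready={A,B,F,H} → run F
t=9: ready={A,B,H} → run H
t=10: ready={A,B,H} → run H
t=11: ready={A,B,H} → run H
t=12: ready={A,B,H} → run H
t=13: ready={A,B,H} → run H
t=14: ready={A,B,H} → run H
t=15: ready={A,B,H} → run H
t=16: ready={A,B} → run B
t=17: ready={A,B} → run B
t=18: ready={A,B} → run B
t=19: ready={A} → run A
t=20: ready={A} → run A
t=21: ready={A} → run A
t=22: ready={A} → run A
t=23: ready={A} → run A
t=24: ready={A} → run A
t=25: ready={A} → run A
t=26: ready={A} → run A
t=27: (idle)
t=28: (idle)
t=29: (idle)
t=30: (idle)
t=31: (idle)
t=32: (idle)

context switches = 5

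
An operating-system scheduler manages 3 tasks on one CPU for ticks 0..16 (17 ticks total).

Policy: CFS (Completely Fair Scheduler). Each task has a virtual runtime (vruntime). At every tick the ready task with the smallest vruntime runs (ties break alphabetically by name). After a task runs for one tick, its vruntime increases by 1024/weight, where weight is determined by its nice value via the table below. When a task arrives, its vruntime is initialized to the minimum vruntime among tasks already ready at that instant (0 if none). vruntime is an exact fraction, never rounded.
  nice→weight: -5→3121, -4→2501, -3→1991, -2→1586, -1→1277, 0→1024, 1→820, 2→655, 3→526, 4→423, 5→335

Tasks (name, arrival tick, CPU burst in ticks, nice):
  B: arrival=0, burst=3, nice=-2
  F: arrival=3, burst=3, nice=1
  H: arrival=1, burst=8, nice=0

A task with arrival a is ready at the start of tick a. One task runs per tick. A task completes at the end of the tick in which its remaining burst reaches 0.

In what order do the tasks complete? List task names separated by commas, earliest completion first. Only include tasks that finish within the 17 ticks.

t=0: vr[B=0] → run B
t=1: vr[B=512/793 H=512/793] → run B
t=2: vr[B=1024/793 H=512/793] → run H
t=3: vr[B=1024/793 F=1024/793 H=1305/793] → run B
t=4: vr[F=1024/793 H=1305/793] → run F
t=5: vr[F=412928/162565 H=1305/793] → run H
t=6: vr[F=412928/162565 H=2098/793] → run F
t=7: vr[F=615936/162565 H=2098/793] → run H
t=8: vr[F=615936/162565 H=2891/793] → run H
t=9: vr[F=615936/162565 H=3684/793] → run F
t=10: vr[H=3684/793] → run H
t=11: vr[H=4477/793] → run H
t=12: vr[H=5270/793] → run H
t=13: vr[H=6063/793] → run H
t=14: (idle)
t=15: (idle)
t=16: (idle)

completion order = B, F, H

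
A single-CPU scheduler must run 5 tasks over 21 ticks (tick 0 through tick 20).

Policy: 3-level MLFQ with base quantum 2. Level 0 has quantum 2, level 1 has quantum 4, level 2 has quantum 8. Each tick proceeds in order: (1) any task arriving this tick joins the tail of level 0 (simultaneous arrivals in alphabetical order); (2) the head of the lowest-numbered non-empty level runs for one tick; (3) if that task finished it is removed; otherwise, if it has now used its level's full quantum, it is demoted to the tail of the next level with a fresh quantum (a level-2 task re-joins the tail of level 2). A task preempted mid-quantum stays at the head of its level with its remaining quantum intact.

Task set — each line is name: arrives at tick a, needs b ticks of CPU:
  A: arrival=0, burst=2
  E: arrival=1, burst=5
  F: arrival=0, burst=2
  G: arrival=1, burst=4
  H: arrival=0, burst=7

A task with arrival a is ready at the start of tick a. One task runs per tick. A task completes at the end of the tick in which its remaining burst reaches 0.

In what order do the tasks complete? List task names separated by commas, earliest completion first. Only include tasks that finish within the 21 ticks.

t=0: L0/L1/L2 = AFH/-/- → run A
t=1: L0/L1/L2 = AFHEG/-/- → run A
t=2: L0/L1/L2 = FHEG/-/- → run F
t=3: L0/L1/L2 = FHEG/-/- → run F
t=4: L0/L1/L2 = HEG/-/- → run H
t=5: L0/L1/L2 = HEG/-/- → run H
t=6: L0/L1/L2 = EG/H/- → run E
t=7: L0/L1/L2 = EG/H/- → run E
t=8: L0/L1/L2 = G/HE/- → run G
t=9: L0/L1/L2 = G/HE/- → run G
t=10: L0/L1/L2 = -/HEG/- → run H
t=11: L0/L1/L2 = -/HEG/- → run H
t=12: L0/L1/L2 = -/HEG/- → run H
t=13: L0/L1/L2 = -/HEG/- → run H
t=14: L0/L1/L2 = -/EG/H → run E
t=15: L0/L1/L2 = -/EG/H → run E
t=16: L0/L1/L2 = -/EG/H → run E
t=17: L0/L1/L2 = -/G/H → run G
t=18: L0/L1/L2 = -/G/H → run G
t=19: L0/L1/L2 = -/-/H → run H
t=20: (idle)

completion order = A, F, E, G, H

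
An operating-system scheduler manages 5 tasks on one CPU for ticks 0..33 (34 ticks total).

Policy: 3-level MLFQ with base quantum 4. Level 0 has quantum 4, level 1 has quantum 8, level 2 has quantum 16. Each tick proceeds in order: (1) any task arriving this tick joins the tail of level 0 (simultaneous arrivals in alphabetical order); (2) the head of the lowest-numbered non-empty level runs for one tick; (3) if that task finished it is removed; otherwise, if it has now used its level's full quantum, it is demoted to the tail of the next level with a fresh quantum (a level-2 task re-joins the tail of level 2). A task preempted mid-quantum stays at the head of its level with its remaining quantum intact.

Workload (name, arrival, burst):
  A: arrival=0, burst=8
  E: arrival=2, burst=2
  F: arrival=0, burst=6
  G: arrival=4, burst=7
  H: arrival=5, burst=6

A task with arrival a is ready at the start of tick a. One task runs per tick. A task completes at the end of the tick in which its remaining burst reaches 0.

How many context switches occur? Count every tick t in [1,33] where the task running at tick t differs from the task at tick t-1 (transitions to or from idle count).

t=0: L0/L1/L2 = AF/-/- → run A
t=1: L0/L1/L2 = AF/-/- → run A
t=2: L0/L1/L2 = AFE/-/- → run A
t=3: L0/L1/L2 = AFE/-/- → run A
t=4: L0/L1/L2 = FEG/A/- → run F
t=5: L0/L1/L2 = FEGH/A/- → run F
t=6: L0/L1/L2 = FEGH/A/- → run F
t=7: L0/L1/L2 = FEGH/A/- → run F
t=8: L0/L1/L2 = EGH/AF/- → run E
t=9: L0/L1/L2 = EGH/AF/- → run E
t=10: L0/L1/L2 = GH/AF/- → run G
t=11: L0/L1/L2 = GH/AF/- → run G
t=12: L0/L1/L2 = GH/AF/- → run G
t=13: L0/L1/L2 = GH/AF/- → run G
t=14: L0/L1/L2 = H/AFG/- → run H
t=15: L0/L1/L2 = H/AFG/- → run H
t=16: L0/L1/L2 = H/AFG/- → run H
t=17: L0/L1/L2 = H/AFG/- → run H
t=18: L0/L1/L2 = -/AFGH/- → run A
t=19: L0/L1/L2 = -/AFGH/- → run A
t=20: L0/L1/L2 = -/AFGH/- → run A
t=21: L0/L1/L2 = -/AFGH/- → run A
t=22: L0/L1/L2 = -/FGH/- → run F
t=23: L0/L1/L2 = -/FGH/- → run F
t=24: L0/L1/L2 = -/GH/- → run G
t=25: L0/L1/L2 = -/GH/- → run G
t=26: L0/L1/L2 = -/GH/- → run G
t=27: L0/L1/L2 = -/H/- → run H
t=28: L0/L1/L2 = -/H/- → run H
t=29: (idle)
t=30: (idle)
t=31: (idle)
t=32: (idle)
t=33: (idle)

context switches = 9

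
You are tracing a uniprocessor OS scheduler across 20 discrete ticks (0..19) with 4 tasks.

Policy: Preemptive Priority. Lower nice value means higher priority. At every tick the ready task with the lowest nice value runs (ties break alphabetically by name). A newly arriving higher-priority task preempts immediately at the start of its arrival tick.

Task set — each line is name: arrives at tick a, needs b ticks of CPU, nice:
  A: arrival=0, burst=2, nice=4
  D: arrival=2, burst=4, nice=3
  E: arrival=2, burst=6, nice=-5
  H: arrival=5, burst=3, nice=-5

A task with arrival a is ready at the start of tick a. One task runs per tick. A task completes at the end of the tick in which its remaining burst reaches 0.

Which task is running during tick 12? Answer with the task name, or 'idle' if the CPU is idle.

t=0: ready={A} → run A
t=1: ready={A} → run A
t=2: ready={D,E} → run E
t=3: ready={D,E} → run E
t=4: ready={D,E} → run E
t=5: ready={D,E,H} → run E
t=6: ready={D,E,H} → run E
t=7: ready={D,E,H} → run E
t=8: ready={D,H} → run H
t=9: ready={D,H} → run H
t=10: ready={D,H} → run H
t=11: ready={D} → run D
t=12: ready={D} → run D
t=13: ready={D} → run D
t=14: ready={D} → run D
t=15: (idle)
t=16: (idle)
t=17: (idle)
t=18: (idle)
t=19: (idle)

running at tick 12 = D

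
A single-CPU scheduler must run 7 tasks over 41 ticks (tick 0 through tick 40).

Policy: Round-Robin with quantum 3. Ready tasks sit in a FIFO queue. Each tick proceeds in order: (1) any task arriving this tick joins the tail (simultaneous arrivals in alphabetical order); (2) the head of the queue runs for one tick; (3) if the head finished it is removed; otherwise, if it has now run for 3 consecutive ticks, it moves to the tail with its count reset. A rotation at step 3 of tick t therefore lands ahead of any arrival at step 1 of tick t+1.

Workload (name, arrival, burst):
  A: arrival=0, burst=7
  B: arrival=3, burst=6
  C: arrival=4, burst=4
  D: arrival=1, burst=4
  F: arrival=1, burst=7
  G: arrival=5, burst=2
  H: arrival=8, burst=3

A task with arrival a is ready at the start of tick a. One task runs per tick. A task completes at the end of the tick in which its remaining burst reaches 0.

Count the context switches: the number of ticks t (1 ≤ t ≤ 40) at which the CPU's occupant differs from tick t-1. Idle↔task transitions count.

t=0: queue=[A] q_used=0 → run A
t=1: queue=[A,D,F] q_used=1 → run A
t=2: queue=[A,D,F] q_used=2 → run A
t=3: queue=[D,F,A,B] q_used=0 → run D
t=4: queue=[D,F,A,B,C] q_used=1 → run D
t=5: queue=[D,F,A,B,C,G] q_used=2 → run D
t=6: queue=[F,A,B,C,G,D] q_used=0 → run F
t=7: queue=[F,A,B,C,G,D] q_used=1 → run F
t=8: queue=[F,A,B,C,G,D,H] q_used=2 → run F
t=9: queue=[A,B,C,G,D,H,F] q_used=0 → run A
t=10: queue=[A,B,C,G,D,H,F] q_used=1 → run A
t=11: queue=[A,B,C,G,D,H,F] q_used=2 → run A
t=12: queue=[B,C,G,D,H,F,A] q_used=0 → run B
t=13: queue=[B,C,G,D,H,F,A] q_used=1 → run B
t=14: queue=[B,C,G,D,H,F,A] q_used=2 → run B
t=15: queue=[C,G,D,H,F,A,B] q_used=0 → run C
t=16: queue=[C,G,D,H,F,A,B] q_used=1 → run C
t=17: queue=[C,G,D,H,F,A,B] q_used=2 → run C
t=18: queue=[G,D,H,F,A,B,C] q_used=0 → run G
t=19: queue=[G,D,H,F,A,B,C] q_used=1 → run G
t=20: queue=[D,H,F,A,B,C] q_used=0 → run D
t=21: queue=[H,F,A,B,C] q_used=0 → run H
t=22: queue=[H,F,A,B,C] q_used=1 → run H
t=23: queue=[H,F,A,B,C] q_used=2 → run H
t=24: queue=[F,A,B,C] q_used=0 → run F
t=25: queue=[F,A,B,C] q_used=1 → run F
t=26: queue=[F,A,B,C] q_used=2 → run F
t=27: queue=[A,B,C,F] q_used=0 → run A
t=28: queue=[B,C,F] q_used=0 → run B
t=29: queue=[B,C,F] q_used=1 → run B
t=30: queue=[B,C,F] q_used=2 → run B
t=31: queue=[C,F] q_used=0 → run C
t=32: queue=[F] q_used=0 → run F
t=33: (idle)
t=34: (idle)
t=35: (idle)
t=36: (idle)
t=37: (idle)
t=38: (idle)
t=39: (idle)
t=40: (idle)

context switches = 14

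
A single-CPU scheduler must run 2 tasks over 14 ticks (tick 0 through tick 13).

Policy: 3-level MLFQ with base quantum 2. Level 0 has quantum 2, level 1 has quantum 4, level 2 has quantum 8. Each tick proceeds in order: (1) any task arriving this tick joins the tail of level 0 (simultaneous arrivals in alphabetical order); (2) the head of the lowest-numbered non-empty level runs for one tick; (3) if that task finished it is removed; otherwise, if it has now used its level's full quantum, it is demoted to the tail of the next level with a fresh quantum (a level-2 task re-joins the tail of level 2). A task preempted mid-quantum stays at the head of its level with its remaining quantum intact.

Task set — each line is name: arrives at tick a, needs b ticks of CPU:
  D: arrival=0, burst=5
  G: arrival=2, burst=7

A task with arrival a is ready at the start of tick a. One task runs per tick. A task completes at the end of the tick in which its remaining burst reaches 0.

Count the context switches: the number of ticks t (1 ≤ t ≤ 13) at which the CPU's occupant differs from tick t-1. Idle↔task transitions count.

context switches = 4

t=0: L0/L1/L2 = D/-/- → run D
t=1: L0/L1/L2 = D/-/- → run D
t=2: L0/L1/L2 = G/D/- → run G
t=3: L0/L1/L2 = G/D/- → run G
t=4: L0/L1/L2 = -/DG/- → run D
t=5: L0/L1/L2 = -/DG/- → run D
t=6: L0/L1/L2 = -/DG/- → run D
t=7: L0/L1/L2 = -/G/- → run G
t=8: L0/L1/L2 = -/G/- → run G
t=9: L0/L1/L2 = -/G/- → run G
t=10: L0/L1/L2 = -/G/- → run G
t=11: L0/L1/L2 = -/-/G → run G
t=12: (idle)
t=13: (idle)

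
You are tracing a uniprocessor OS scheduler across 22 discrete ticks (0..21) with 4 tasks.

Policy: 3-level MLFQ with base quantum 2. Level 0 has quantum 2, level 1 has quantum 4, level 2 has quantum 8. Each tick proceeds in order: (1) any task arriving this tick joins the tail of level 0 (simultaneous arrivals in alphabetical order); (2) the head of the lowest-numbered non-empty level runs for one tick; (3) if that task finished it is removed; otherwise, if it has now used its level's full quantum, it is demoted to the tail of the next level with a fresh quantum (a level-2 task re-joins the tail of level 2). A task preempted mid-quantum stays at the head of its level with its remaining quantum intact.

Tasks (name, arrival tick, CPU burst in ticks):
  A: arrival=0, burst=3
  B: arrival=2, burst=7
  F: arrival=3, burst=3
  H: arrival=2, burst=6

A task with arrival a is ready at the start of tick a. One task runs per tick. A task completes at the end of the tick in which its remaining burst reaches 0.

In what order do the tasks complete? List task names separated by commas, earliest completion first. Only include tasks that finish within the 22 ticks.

completion order = A, H, F, B

t=0: L0/L1/L2 = A/-/- → run A
t=1: L0/L1/L2 = A/-/- → run A
t=2: L0/L1/L2 = BH/A/- → run B
t=3: L0/L1/L2 = BHF/A/- → run B
t=4: L0/L1/L2 = HF/AB/- → run H
t=5: L0/L1/L2 = HF/AB/- → run H
t=6: L0/L1/L2 = F/ABH/- → run F
t=7: L0/L1/L2 = F/ABH/- → run F
t=8: L0/L1/L2 = -/ABHF/- → run A
t=9: L0/L1/L2 = -/BHF/- → run B
t=10: L0/L1/L2 = -/BHF/- → run B
t=11: L0/L1/L2 = -/BHF/- → run B
t=12: L0/L1/L2 = -/BHF/- → run B
t=13: L0/L1/L2 = -/HF/B → run H
t=14: L0/L1/L2 = -/HF/B → run H
t=15: L0/L1/L2 = -/HF/B → run H
t=16: L0/L1/L2 = -/HF/B → run H
t=17: L0/L1/L2 = -/F/B → run F
t=18: L0/L1/L2 = -/-/B → run B
t=19: (idle)
t=20: (idle)
t=21: (idle)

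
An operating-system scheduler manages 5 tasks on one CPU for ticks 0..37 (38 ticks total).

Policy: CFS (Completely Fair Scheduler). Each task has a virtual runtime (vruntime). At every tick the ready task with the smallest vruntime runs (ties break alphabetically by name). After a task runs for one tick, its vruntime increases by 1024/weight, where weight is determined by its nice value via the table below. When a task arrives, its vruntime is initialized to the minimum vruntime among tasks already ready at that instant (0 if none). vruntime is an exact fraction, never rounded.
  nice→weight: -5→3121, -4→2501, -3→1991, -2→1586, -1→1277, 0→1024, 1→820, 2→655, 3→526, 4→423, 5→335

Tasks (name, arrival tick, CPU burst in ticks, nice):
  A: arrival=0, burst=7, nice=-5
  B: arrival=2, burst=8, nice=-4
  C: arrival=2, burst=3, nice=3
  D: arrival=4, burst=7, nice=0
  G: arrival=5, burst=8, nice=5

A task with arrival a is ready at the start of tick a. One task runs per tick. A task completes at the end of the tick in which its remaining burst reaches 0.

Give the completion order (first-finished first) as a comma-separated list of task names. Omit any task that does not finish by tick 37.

completion order = A, B, C, D, G

t=0: vr[A=0] → run A
t=1: vr[A=1024/3121] → run A
t=2: vr[A=2048/3121 B=2048/3121 C=2048/3121] → run A
t=3: vr[A=3072/3121 B=2048/3121 C=2048/3121] → run B
t=4: vr[A=3072/3121 B=8317952/7805621 C=2048/3121 D=2048/3121] → run C
t=5: vr[A=3072/3121 B=8317952/7805621 C=2136576/820823 D=2048/3121 G=2048/3121] → run D
t=6: vr[A=3072/3121 B=8317952/7805621 C=2136576/820823 D=5169/3121 G=2048/3121] → run G
t=7: vr[A=3072/3121 B=8317952/7805621 C=2136576/820823 D=5169/3121 G=3881984/1045535] → run A
t=8: vr[A=4096/3121 B=8317952/7805621 C=2136576/820823 D=5169/3121 G=3881984/1045535] → run B
t=9: vr[A=4096/3121 B=11513856/7805621 C=2136576/820823 D=5169/3121 G=3881984/1045535] → run A
t=10: vr[A=5120/3121 B=11513856/7805621 C=2136576/820823 D=5169/3121 G=3881984/1045535] → run B
t=11: vr[A=5120/3121 B=14709760/7805621 C=2136576/820823 D=5169/3121 G=3881984/1045535] → run A
t=12: vr[A=6144/3121 B=14709760/7805621 C=2136576/820823 D=5169/3121 G=3881984/1045535] → run D
t=13: vr[A=6144/3121 B=14709760/7805621 C=2136576/820823 D=8290/3121 G=3881984/1045535] → run B
t=14: vr[A=6144/3121 B=17905664/7805621 C=2136576/820823 D=8290/3121 G=3881984/1045535] → run A
t=15: vr[B=17905664/7805621 C=2136576/820823 D=8290/3121 G=3881984/1045535] → run B
t=16: vr[B=21101568/7805621 C=2136576/820823 D=8290/3121 G=3881984/1045535] → run C
t=17: vr[B=21101568/7805621 C=3734528/820823 D=8290/3121 G=3881984/1045535] → run D
t=18: vr[B=21101568/7805621 C=3734528/820823 D=11411/3121 G=3881984/1045535] → run B
t=19: vr[B=24297472/7805621 C=3734528/820823 D=11411/3121 G=3881984/1045535] → run B
t=20: vr[B=27493376/7805621 C=3734528/820823 D=11411/3121 G=3881984/1045535] → run B
t=21: vr[C=3734528/820823 D=11411/3121 G=3881984/1045535] → run D
t=22: vr[C=3734528/820823 D=14532/3121 G=3881984/1045535] → run G
t=23: vr[C=3734528/820823 D=14532/3121 G=7077888/1045535] → run C
t=24: vr[D=14532/3121 G=7077888/1045535] → run D
t=25: vr[D=17653/3121 G=7077888/1045535] → run D
t=26: vr[D=20774/3121 G=7077888/1045535] → run D
t=27: vr[G=7077888/1045535] → run G
t=28: vr[G=10273792/1045535] → run G
t=29: vr[G=13469696/1045535] → run G
t=30: vr[G=3333120/209107] → run G
t=31: vr[G=19861504/1045535] → run G
t=32: vr[G=23057408/1045535] → run G
t=33: (idle)
t=34: (idle)
t=35: (idle)
t=36: (idle)
t=37: (idle)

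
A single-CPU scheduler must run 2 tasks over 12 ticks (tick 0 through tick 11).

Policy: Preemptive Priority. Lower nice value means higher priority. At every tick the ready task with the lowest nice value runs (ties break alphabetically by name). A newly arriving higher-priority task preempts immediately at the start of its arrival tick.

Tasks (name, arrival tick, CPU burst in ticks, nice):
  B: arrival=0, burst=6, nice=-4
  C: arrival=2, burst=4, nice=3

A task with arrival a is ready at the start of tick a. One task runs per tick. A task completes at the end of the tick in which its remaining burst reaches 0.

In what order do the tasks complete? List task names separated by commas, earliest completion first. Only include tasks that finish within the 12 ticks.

t=0: ready={B} → run B
t=1: ready={B} → run B
t=2: ready={B,C} → run B
t=3: ready={B,C} → run B
t=4: ready={B,C} → run B
t=5: ready={B,C} → run B
t=6: ready={C} → run C
t=7: ready={C} → run C
t=8: ready={C} → run C
t=9: ready={C} → run C
t=10: (idle)
t=11: (idle)

completion order = B, C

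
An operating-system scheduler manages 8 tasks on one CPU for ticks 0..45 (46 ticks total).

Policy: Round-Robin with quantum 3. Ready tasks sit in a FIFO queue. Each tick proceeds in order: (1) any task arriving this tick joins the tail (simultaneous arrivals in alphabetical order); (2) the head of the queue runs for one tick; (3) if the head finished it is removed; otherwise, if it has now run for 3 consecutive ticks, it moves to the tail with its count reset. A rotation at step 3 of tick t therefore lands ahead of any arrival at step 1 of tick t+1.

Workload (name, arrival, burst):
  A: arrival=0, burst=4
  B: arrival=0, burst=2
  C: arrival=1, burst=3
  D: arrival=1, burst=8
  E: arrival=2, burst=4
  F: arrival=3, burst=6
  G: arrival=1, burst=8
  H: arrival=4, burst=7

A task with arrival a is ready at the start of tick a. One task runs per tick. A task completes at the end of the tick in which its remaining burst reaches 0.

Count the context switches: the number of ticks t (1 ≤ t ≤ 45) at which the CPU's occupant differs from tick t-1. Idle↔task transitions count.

t=0: queue=[A,B] q_used=0 → run A
t=1: queue=[A,B,C,D,G] q_used=1 → run A
t=2: queue=[A,B,C,D,G,E] q_used=2 → run A
t=3: queue=[B,C,D,G,E,A,F] q_used=0 → run B
t=4: queue=[B,C,D,G,E,A,F,H] q_used=1 → run B
t=5: queue=[C,D,G,E,A,F,H] q_used=0 → run C
t=6: queue=[C,D,G,E,A,F,H] q_used=1 → run C
t=7: queue=[C,D,G,E,A,F,H] q_used=2 → run C
t=8: queue=[D,G,E,A,F,H] q_used=0 → run D
t=9: queue=[D,G,E,A,F,H] q_used=1 → run D
t=10: queue=[D,G,E,A,F,H] q_used=2 → run D
t=11: queue=[G,E,A,F,H,D] q_used=0 → run G
t=12: queue=[G,E,A,F,H,D] q_used=1 → run G
t=13: queue=[G,E,A,F,H,D] q_used=2 → run G
t=14: queue=[E,A,F,H,D,G] q_used=0 → run E
t=15: queue=[E,A,F,H,D,G] q_used=1 → run E
t=16: queue=[E,A,F,H,D,G] q_used=2 → run E
t=17: queue=[A,F,H,D,G,E] q_used=0 → run A
t=18: queue=[F,H,D,G,E] q_used=0 → run F
t=19: queue=[F,H,D,G,E] q_used=1 → run F
t=20: queue=[F,H,D,G,E] q_used=2 → run F
t=21: queue=[H,D,G,E,F] q_used=0 → run H
t=22: queue=[H,D,G,E,F] q_used=1 → run H
t=23: queue=[H,D,G,E,F] q_used=2 → run H
t=24: queue=[D,G,E,F,H] q_used=0 → run D
t=25: queue=[D,G,E,F,H] q_used=1 → run D
t=26: queue=[D,G,E,F,H] q_used=2 → run D
t=27: queue=[G,E,F,H,D] q_used=0 → run G
t=28: queue=[G,E,F,H,D] q_used=1 → run G
t=29: queue=[G,E,F,H,D] q_used=2 → run G
t=30: queue=[E,F,H,D,G] q_used=0 → run E
t=31: queue=[F,H,D,G] q_used=0 → run F
t=32: queue=[F,H,D,G] q_used=1 → run F
t=33: queue=[F,H,D,G] q_used=2 → run F
t=34: queue=[H,D,G] q_used=0 → run H
t=35: queue=[H,D,G] q_used=1 → run H
t=36: queue=[H,D,G] q_used=2 → run H
t=37: queue=[D,G,H] q_used=0 → run D
t=38: queue=[D,G,H] q_used=1 → run D
t=39: queue=[G,H] q_used=0 → run G
t=40: queue=[G,H] q_used=1 → run G
t=41: queue=[H] q_used=0 → run H
t=42: (idle)
t=43: (idle)
t=44: (idle)
t=45: (idle)

context switches = 17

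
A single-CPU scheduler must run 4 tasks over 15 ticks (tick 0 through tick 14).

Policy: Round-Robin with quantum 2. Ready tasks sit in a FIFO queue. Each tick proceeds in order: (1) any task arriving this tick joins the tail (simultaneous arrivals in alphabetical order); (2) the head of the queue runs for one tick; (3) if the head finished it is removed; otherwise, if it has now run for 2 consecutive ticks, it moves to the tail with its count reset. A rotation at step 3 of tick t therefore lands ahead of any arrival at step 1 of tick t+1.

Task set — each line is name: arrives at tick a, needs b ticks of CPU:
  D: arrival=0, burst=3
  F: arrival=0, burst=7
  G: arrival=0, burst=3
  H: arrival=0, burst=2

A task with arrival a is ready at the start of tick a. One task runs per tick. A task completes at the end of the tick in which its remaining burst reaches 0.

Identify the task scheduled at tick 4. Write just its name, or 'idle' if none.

running at tick 4 = G

t=0: queue=[D,F,G,H] q_used=0 → run D
t=1: queue=[D,F,G,H] q_used=1 → run D
t=2: queue=[F,G,H,D] q_used=0 → run F
t=3: queue=[F,G,H,D] q_used=1 → run F
t=4: queue=[G,H,D,F] q_used=0 → run G
t=5: queue=[G,H,D,F] q_used=1 → run G
t=6: queue=[H,D,F,G] q_used=0 → run H
t=7: queue=[H,D,F,G] q_used=1 → run H
t=8: queue=[D,F,G] q_used=0 → run D
t=9: queue=[F,G] q_used=0 → run F
t=10: queue=[F,G] q_used=1 → run F
t=11: queue=[G,F] q_used=0 → run G
t=12: queue=[F] q_used=0 → run F
t=13: queue=[F] q_used=1 → run F
t=14: queue=[F] q_used=0 → run F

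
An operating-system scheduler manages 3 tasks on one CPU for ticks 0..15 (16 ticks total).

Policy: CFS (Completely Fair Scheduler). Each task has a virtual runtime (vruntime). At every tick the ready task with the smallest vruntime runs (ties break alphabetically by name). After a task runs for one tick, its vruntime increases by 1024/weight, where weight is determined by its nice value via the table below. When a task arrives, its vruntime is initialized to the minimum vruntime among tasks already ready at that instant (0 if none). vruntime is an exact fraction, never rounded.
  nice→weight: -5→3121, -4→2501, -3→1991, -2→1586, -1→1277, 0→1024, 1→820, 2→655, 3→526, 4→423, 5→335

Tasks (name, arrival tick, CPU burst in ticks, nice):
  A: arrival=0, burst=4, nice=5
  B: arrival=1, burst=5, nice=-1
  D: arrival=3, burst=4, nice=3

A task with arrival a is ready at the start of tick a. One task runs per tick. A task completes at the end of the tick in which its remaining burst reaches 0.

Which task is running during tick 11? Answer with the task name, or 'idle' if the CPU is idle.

running at tick 11 = A

t=0: vr[A=0] → run A
t=1: vr[A=1024/335 B=1024/335] → run A
t=2: vr[A=2048/335 B=1024/335] → run B
t=3: vr[A=2048/335 B=1650688/427795 D=1650688/427795] → run B
t=4: vr[A=2048/335 B=1993728/427795 D=1650688/427795] → run D
t=5: vr[A=2048/335 B=1993728/427795 D=653161984/112510085] → run B
t=6: vr[A=2048/335 B=2336768/427795 D=653161984/112510085] → run B
t=7: vr[A=2048/335 B=2679808/427795 D=653161984/112510085] → run D
t=8: vr[A=2048/335 B=2679808/427795 D=872193024/112510085] → run A
t=9: vr[A=3072/335 B=2679808/427795 D=872193024/112510085] → run B
t=10: vr[A=3072/335 D=872193024/112510085] → run D
t=11: vr[A=3072/335 D=1091224064/112510085] → run A
t=12: vr[D=1091224064/112510085] → run D
t=13: (idle)
t=14: (idle)
t=15: (idle)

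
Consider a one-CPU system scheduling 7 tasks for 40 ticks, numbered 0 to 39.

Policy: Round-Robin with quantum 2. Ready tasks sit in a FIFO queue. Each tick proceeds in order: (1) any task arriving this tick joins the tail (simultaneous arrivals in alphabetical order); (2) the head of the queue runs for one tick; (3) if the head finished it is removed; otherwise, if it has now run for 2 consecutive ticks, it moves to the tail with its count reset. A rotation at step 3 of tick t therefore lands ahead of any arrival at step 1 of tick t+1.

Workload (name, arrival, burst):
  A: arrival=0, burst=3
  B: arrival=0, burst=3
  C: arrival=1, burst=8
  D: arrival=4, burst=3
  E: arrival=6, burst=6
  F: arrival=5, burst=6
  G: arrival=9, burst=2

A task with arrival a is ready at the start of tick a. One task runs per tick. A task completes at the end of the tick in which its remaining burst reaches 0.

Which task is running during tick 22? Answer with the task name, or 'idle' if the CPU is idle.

t=0: queue=[A,B] q_used=0 → run A
t=1: queue=[A,B,C] q_used=1 → run A
t=2: queue=[B,C,A] q_used=0 → run B
t=3: queue=[B,C,A] q_used=1 → run B
t=4: queue=[C,A,B,D] q_used=0 → run C
t=5: queue=[C,A,B,D,F] q_used=1 → run C
t=6: queue=[A,B,D,F,C,E] q_used=0 → run A
t=7: queue=[B,D,F,C,E] q_used=0 → run B
t=8: queue=[D,F,C,E] q_used=0 → run D
t=9: queue=[D,F,C,E,G] q_used=1 → run D
t=10: queue=[F,C,E,G,D] q_used=0 → run F
t=11: queue=[F,C,E,G,D] q_used=1 → run F
t=12: queue=[C,E,G,D,F] q_used=0 → run C
t=13: queue=[C,E,G,D,F] q_used=1 → run C
t=14: queue=[E,G,D,F,C] q_used=0 → run E
t=15: queue=[E,G,D,F,C] q_used=1 → run E
t=16: queue=[G,D,F,C,E] q_used=0 → run G
t=17: queue=[G,D,F,C,E] q_used=1 → run G
t=18: queue=[D,F,C,E] q_used=0 → run D
t=19: queue=[F,C,E] q_used=0 → run F
t=20: queue=[F,C,E] q_used=1 → run F
t=21: queue=[C,E,F] q_used=0 → run C
t=22: queue=[C,E,F] q_used=1 → run C
t=23: queue=[E,F,C] q_used=0 → run E
t=24: queue=[E,F,C] q_used=1 → run E
t=25: queue=[F,C,E] q_used=0 → run F
t=26: queue=[F,C,E] q_used=1 → run F
t=27: queue=[C,E] q_used=0 → run C
t=28: queue=[C,E] q_used=1 → run C
t=29: queue=[E] q_used=0 → run E
t=30: queue=[E] q_used=1 → run E
t=31: (idle)
t=32: (idle)
t=33: (idle)
t=34: (idle)
t=35: (idle)
t=36: (idle)
t=37: (idle)
t=38: (idle)
t=39: (idle)

running at tick 22 = C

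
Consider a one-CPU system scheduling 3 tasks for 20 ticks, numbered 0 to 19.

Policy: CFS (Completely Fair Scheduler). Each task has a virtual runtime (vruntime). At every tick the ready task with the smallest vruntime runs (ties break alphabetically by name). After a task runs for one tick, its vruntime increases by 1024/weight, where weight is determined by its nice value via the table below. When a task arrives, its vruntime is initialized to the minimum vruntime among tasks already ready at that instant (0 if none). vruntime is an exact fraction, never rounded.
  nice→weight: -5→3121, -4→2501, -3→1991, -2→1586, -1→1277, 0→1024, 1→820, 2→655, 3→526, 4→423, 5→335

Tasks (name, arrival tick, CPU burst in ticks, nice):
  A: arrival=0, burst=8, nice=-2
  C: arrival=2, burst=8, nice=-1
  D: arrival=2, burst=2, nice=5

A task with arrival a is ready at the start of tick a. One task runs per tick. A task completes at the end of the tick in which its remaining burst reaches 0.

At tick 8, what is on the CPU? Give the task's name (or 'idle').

running at tick 8 = C

t=0: vr[A=0] → run A
t=1: vr[A=512/793] → run A
t=2: vr[A=1024/793 C=1024/793 D=1024/793] → run A
t=3: vr[A=1536/793 C=1024/793 D=1024/793] → run C
t=4: vr[A=1536/793 C=2119680/1012661 D=1024/793] → run D
t=5: vr[A=1536/793 C=2119680/1012661 D=1155072/265655] → run A
t=6: vr[A=2048/793 C=2119680/1012661 D=1155072/265655] → run C
t=7: vr[A=2048/793 C=2931712/1012661 D=1155072/265655] → run A
t=8: vr[A=2560/793 C=2931712/1012661 D=1155072/265655] → run C
t=9: vr[A=2560/793 C=3743744/1012661 D=1155072/265655] → run A
t=10: vr[A=3072/793 C=3743744/1012661 D=1155072/265655] → run C
t=11: vr[A=3072/793 C=4555776/1012661 D=1155072/265655] → run A
t=12: vr[A=3584/793 C=4555776/1012661 D=1155072/265655] → run D
t=13: vr[A=3584/793 C=4555776/1012661] → run C
t=14: vr[A=3584/793 C=5367808/1012661] → run A
t=15: vr[C=5367808/1012661] → run C
t=16: vr[C=6179840/1012661] → run C
t=17: vr[C=6991872/1012661] → run C
t=18: (idle)
t=19: (idle)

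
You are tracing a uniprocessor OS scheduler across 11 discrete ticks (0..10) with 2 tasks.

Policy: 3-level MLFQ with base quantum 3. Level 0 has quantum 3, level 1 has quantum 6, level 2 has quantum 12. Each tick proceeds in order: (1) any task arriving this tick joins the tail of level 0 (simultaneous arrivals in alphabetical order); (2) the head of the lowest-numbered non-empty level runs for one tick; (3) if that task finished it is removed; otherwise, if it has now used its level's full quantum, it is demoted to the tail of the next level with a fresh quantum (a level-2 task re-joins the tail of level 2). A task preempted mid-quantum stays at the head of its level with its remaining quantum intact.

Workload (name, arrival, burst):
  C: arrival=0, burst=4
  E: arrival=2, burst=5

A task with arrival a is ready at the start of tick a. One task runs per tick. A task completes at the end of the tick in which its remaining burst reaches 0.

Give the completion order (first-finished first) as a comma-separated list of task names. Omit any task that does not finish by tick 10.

t=0: L0/L1/L2 = C/-/- → run C
t=1: L0/L1/L2 = C/-/- → run C
t=2: L0/L1/L2 = CE/-/- → run C
t=3: L0/L1/L2 = E/C/- → run E
t=4: L0/L1/L2 = E/C/- → run E
t=5: L0/L1/L2 = E/C/- → run E
t=6: L0/L1/L2 = -/CE/- → run C
t=7: L0/L1/L2 = -/E/- → run E
t=8: L0/L1/L2 = -/E/- → run E
t=9: (idle)
t=10: (idle)

completion order = C, E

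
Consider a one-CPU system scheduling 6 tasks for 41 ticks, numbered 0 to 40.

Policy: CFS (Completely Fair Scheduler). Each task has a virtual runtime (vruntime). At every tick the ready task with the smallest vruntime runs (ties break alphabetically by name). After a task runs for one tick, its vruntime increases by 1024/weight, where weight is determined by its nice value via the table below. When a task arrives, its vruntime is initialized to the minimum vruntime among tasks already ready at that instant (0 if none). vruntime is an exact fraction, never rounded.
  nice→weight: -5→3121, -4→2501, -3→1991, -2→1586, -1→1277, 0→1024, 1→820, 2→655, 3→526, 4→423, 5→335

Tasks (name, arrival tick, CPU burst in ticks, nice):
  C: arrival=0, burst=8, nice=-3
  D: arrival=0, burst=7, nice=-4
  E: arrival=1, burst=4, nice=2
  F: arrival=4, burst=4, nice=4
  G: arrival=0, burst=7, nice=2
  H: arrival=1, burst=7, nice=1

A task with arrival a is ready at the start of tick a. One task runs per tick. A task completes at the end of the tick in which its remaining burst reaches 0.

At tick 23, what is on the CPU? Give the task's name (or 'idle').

t=0: vr[C=0 D=0 G=0] → run C
t=1: vr[C=1024/1991 D=0 E=0 G=0 H=0] → run D
t=2: vr[C=1024/1991 D=1024/2501 E=0 G=0 H=0] → run E
t=3: vr[C=1024/1991 D=1024/2501 E=1024/655 G=0 H=0] → run G
t=4: vr[C=1024/1991 D=1024/2501 E=1024/655 F=0 G=1024/655 H=0] → run F
t=5: vr[C=1024/1991 D=1024/2501 E=1024/655 F=1024/423 G=1024/655 H=0] → run H
t=6: vr[C=1024/1991 D=1024/2501 E=1024/655 F=1024/423 G=1024/655 H=256/205] → run D
t=7: vr[C=1024/1991 D=2048/2501 E=1024/655 F=1024/423 G=1024/655 H=256/205] → run C
t=8: vr[C=2048/1991 D=2048/2501 E=1024/655 F=1024/423 G=1024/655 H=256/205] → run D
t=9: vr[C=2048/1991 D=3072/2501 E=1024/655 F=1024/423 G=1024/655 H=256/205] → run C
t=10: vr[C=3072/1991 D=3072/2501 E=1024/655 F=1024/423 G=1024/655 H=256/205] → run D
t=11: vr[C=3072/1991 D=4096/2501 E=1024/655 F=1024/423 G=1024/655 H=256/205] → run H
t=12: vr[C=3072/1991 D=4096/2501 E=1024/655 F=1024/423 G=1024/655 H=512/205] → run C
t=13: vr[C=4096/1991 D=4096/2501 E=1024/655 F=1024/423 G=1024/655 H=512/205] → run E
t=14: vr[C=4096/1991 D=4096/2501 E=2048/655 F=1024/423 G=1024/655 H=512/205] → run G
t=15: vr[C=4096/1991 D=4096/2501 E=2048/655 F=1024/423 G=2048/655 H=512/205] → run D
t=16: vr[C=4096/1991 D=5120/2501 E=2048/655 F=1024/423 G=2048/655 H=512/205] → run D
t=17: vr[C=4096/1991 D=6144/2501 E=2048/655 F=1024/423 G=2048/655 H=512/205] → run C
t=18: vr[C=5120/1991 D=6144/2501 E=2048/655 F=1024/423 G=2048/655 H=512/205] → run F
t=19: vr[C=5120/1991 D=6144/2501 E=2048/655 F=2048/423 G=2048/655 H=512/205] → run D
t=20: vr[C=5120/1991 E=2048/655 F=2048/423 G=2048/655 H=512/205] → run H
t=21: vr[C=5120/1991 E=2048/655 F=2048/423 G=2048/655 H=768/205] → run C
t=22: vr[C=6144/1991 E=2048/655 F=2048/423 G=2048/655 H=768/205] → run C
t=23: vr[C=7168/1991 E=2048/655 F=2048/423 G=2048/655 H=768/205] → run E
t=24: vr[C=7168/1991 E=3072/655 F=2048/423 G=2048/655 H=768/205] → run G
t=25: vr[C=7168/1991 E=3072/655 F=2048/423 G=3072/655 H=768/205] → run C
t=26: vr[E=3072/655 F=2048/423 G=3072/655 H=768/205] → run H
t=27: vr[E=3072/655 F=2048/423 G=3072/655 H=1024/205] → run E
t=28: vr[F=2048/423 G=3072/655 H=1024/205] → run G
t=29: vr[F=2048/423 G=4096/655 H=1024/205] → run F
t=30: vr[F=1024/141 G=4096/655 H=1024/205] → run H
t=31: vr[F=1024/141 G=4096/655 H=256/41] → run H
t=32: vr[F=1024/141 G=4096/655 H=1536/205] → run G
t=33: vr[F=1024/141 G=1024/131 H=1536/205] → run F
t=34: vr[G=1024/131 H=1536/205] → run H
t=35: vr[G=1024/131] → run G
t=36: vr[G=6144/655] → run G
t=37: (idle)
t=38: (idle)
t=39: (idle)
t=40: (idle)

running at tick 23 = E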